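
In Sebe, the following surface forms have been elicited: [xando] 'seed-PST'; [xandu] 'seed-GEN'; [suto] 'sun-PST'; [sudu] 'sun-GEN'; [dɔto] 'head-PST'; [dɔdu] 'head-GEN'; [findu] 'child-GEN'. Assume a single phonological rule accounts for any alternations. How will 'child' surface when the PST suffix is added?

The PST suffix surfaces as [-do] and [-to], depending on the final segment of the stem.
By contrast the GEN suffix keeps its initial [d] throughout — that segment must be underlying.
The PST suffix is therefore /-to/ underlyingly, with post-nasal voicing: voiceless stops become voiced after a nasal.
After 'child', which ends in a nasal, the suffix surfaces as [-do], giving [findo].

[findo]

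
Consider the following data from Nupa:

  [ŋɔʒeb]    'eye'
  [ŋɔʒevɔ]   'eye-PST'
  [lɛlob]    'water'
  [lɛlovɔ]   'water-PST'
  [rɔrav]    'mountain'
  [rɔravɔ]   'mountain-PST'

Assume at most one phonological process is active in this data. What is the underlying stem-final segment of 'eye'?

/b/

In [ŋɔʒeb] and [ŋɔʒevɔ] the final segment of 'eye' alternates: [b] ~ [v].
If /v/ were underlying and a rule turned it into [b] in isolation, 'mountain' would also alternate; but it has [v] in both [rɔrav] and [rɔravɔ].
Therefore /b/ is basic and [v] is derived by intervocalic spirantization (voiced stops become fricatives between vowels).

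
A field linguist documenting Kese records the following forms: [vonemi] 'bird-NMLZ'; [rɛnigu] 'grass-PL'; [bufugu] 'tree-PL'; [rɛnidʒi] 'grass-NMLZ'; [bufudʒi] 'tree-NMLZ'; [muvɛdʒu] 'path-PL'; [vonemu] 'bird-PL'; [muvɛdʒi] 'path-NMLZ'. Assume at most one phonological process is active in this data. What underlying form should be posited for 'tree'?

/bufug/

The stem for 'tree' ends in [g] in [bufugu] but [dʒ] in [bufudʒi].
But 'path' keeps [dʒ] in both environments ([muvɛdʒu], [muvɛdʒi]), so there is no rule changing /dʒ/ to [g] before the PL suffix.
The alternation reflects palatalization before a front vowel: /g/ becomes palato-alveolar [dʒ] before a front vowel. /g/ is underlying.
Hence 'tree' is /bufug/ underlyingly.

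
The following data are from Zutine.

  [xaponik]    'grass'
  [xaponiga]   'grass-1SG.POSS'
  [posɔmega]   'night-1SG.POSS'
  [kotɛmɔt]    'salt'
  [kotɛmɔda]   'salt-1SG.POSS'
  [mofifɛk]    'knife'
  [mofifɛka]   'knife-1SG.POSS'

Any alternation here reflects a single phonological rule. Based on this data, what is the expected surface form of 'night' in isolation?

In [xaponik] and [xaponiga] the final segment of 'grass' alternates: [k] ~ [g].
But 'knife' keeps [k] in both environments ([mofifɛk], [mofifɛka]), so there is no rule changing /k/ to [g] before the 1SG.POSS suffix.
The underlying segment must be /g/; voiced obstruents become voiceless word-finally, yielding [k] there.
From [posɔmega] the stem 'night' is /posɔmeg/; word-finally this yields [posɔmek].

[posɔmek]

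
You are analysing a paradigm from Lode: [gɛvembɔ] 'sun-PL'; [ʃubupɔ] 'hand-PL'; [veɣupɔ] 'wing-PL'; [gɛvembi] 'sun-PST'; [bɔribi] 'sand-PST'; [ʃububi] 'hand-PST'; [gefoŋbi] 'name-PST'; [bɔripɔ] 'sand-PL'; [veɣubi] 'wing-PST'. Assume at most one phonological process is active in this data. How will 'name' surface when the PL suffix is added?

[gefoŋbɔ]

The PL suffix surfaces as [-bɔ] and [-pɔ], depending on the final segment of the stem.
By contrast the PST suffix keeps its initial [b] throughout — that segment must be underlying.
The PL suffix is therefore /-pɔ/ underlyingly, with post-nasal voicing: voiceless stops become voiced after a nasal.
After 'name', which ends in a nasal, the suffix surfaces as [-bɔ], giving [gefoŋbɔ].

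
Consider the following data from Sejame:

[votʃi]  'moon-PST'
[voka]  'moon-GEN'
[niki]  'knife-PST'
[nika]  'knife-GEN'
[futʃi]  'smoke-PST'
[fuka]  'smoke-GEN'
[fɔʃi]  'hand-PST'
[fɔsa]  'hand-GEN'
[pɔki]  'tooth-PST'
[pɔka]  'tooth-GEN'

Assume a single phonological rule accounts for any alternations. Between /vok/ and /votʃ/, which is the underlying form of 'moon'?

In [votʃi] and [voka] the final segment of 'moon' alternates: [tʃ] ~ [k].
Compare 'tooth', with invariant [k] in [pɔki] and [pɔka]: an analysis with underlying /k/ and a rule producing [tʃ] before the PST suffix would wrongly predict alternation here too.
So /tʃ/ is underlying, and a rule of depalatalization — palato-alveolar /tʃ/ and /ʃ/ become [k] and [s] when no front vowel follows — gives [k].

/votʃ/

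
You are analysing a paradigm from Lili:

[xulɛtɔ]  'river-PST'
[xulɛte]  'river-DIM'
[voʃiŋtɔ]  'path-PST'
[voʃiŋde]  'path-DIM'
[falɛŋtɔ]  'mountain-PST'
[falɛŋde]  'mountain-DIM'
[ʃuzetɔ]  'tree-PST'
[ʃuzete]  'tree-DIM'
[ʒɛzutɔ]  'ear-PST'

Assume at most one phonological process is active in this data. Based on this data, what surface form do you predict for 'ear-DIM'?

The DIM morpheme has two allomorphs, [-de] and [-te].
The PST suffix, which begins with [t], is invariant after every stem; so [t] is not altered by any rule here.
The DIM suffix is therefore /-de/ underlyingly, with post-vocalic devoicing: voiced stops become voiceless after a vowel.
After 'ear', which ends in a vowel, the suffix surfaces as [-te], giving [ʒɛzute].

[ʒɛzute]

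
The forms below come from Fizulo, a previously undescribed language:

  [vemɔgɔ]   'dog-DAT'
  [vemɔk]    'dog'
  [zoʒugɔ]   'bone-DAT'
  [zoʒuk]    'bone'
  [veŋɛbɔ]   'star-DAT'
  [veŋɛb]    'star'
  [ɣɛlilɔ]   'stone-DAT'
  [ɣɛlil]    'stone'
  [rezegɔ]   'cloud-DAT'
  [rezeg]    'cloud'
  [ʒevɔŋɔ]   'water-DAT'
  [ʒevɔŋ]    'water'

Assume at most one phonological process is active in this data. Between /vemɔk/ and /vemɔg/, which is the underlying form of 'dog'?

The stem for 'dog' ends in [g] in [vemɔgɔ] but [k] in [vemɔk].
But 'cloud' keeps [g] in both environments ([rezegɔ], [rezeg]), so there is no rule changing /g/ to [k] in isolation.
Therefore /k/ is basic and [g] is derived by intervocalic voicing (voiceless stops become voiced between vowels).

/vemɔk/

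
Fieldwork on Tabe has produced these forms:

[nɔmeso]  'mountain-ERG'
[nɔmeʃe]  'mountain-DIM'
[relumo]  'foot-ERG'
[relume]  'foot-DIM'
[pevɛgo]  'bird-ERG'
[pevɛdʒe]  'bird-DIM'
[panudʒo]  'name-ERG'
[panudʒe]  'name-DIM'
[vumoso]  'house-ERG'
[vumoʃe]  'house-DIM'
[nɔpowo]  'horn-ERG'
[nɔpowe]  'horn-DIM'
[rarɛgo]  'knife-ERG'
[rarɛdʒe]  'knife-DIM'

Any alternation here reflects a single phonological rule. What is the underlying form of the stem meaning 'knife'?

/rarɛg/

The stem for 'knife' ends in [g] in [rarɛgo] but [dʒ] in [rarɛdʒe].
The stem 'name' ([panudʒo], [panudʒe]) shows [dʒ] unchanged in both environments, so [dʒ] cannot be basic with [g] derived before the ERG suffix.
The underlying segment must be /g/; /g/ and /s/ become palato-alveolar [dʒ] and [ʃ] before a front vowel, yielding [dʒ] there.
So 'knife' = /rarɛg/.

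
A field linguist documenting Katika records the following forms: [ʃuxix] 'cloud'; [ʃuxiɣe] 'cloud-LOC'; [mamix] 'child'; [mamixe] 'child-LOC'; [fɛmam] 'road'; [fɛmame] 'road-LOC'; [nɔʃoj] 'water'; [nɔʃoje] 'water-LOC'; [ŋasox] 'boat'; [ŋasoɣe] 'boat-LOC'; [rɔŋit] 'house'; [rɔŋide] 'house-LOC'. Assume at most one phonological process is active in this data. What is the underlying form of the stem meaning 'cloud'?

/ʃuxiɣ/

The stem for 'cloud' ends in [x] in [ʃuxix] but [ɣ] in [ʃuxiɣe].
The stem 'child' ([mamix], [mamixe]) shows [x] unchanged in both environments, so [x] cannot be basic with [ɣ] derived before the LOC suffix.
The underlying segment must be /ɣ/; voiced obstruents become voiceless word-finally, yielding [x] there.
The underlying form of 'cloud' is therefore /ʃuxiɣ/.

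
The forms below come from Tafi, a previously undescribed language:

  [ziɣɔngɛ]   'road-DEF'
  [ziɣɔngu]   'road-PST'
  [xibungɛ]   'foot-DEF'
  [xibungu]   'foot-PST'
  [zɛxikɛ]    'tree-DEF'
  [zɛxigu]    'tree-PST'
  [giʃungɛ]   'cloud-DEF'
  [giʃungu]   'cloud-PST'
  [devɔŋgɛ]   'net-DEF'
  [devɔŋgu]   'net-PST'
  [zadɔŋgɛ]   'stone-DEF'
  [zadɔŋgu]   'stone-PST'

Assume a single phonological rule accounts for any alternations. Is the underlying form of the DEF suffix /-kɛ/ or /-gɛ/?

The DEF suffix surfaces as [-gɛ] and [-kɛ], depending on the final segment of the stem.
The PST suffix, which begins with [g], is invariant after every stem; so [g] is not altered by any rule here.
The DEF suffix is therefore /-kɛ/ underlyingly, with post-nasal voicing: voiceless stops become voiced after a nasal.

/-kɛ/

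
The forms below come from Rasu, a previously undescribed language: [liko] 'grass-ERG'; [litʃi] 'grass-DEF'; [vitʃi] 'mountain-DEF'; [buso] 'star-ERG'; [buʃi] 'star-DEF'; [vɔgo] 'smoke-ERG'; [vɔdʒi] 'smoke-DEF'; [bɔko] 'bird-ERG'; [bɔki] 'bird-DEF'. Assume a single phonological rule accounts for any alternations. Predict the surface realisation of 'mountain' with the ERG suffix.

In [liko] and [litʃi] the final segment of 'grass' alternates: [k] ~ [tʃ].
The stem 'bird' ([bɔko], [bɔki]) shows [k] unchanged in both environments, so [k] cannot be basic with [tʃ] derived before the DEF suffix.
So /tʃ/ is underlying, and a rule of depalatalization — palato-alveolar /tʃ/, /dʒ/ and /ʃ/ become [k], [g] and [s] when no front vowel follows — gives [k].
The one attested form of 'mountain', [vitʃi], shows underlying /vitʃ/. Applying the same rule when no front vowel follows gives [viko].

[viko]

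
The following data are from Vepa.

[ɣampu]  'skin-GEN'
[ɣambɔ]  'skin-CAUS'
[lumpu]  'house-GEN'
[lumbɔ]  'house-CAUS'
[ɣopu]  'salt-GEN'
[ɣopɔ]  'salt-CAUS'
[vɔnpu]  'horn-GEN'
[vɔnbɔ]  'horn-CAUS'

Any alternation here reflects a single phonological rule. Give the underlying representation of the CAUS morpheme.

/-bɔ/

The CAUS suffix surfaces as [-bɔ] and [-pɔ], depending on the final segment of the stem.
By contrast the GEN suffix keeps its initial [p] throughout — that segment must be underlying.
So the underlying form is /-bɔ/, and voiced stops become voiceless after a vowel.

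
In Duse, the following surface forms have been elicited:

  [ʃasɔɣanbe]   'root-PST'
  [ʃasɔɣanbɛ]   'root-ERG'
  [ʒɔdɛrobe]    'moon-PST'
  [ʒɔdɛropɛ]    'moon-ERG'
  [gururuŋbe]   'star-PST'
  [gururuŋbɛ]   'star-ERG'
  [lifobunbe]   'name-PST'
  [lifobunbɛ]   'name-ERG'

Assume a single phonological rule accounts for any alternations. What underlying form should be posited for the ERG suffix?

The ERG morpheme has two allomorphs, [-bɛ] and [-pɛ].
The PST suffix, which begins with [b], is invariant after every stem; so [b] is not altered by any rule here.
So the underlying form is /-pɛ/, and voiceless stops become voiced after a nasal.

/-pɛ/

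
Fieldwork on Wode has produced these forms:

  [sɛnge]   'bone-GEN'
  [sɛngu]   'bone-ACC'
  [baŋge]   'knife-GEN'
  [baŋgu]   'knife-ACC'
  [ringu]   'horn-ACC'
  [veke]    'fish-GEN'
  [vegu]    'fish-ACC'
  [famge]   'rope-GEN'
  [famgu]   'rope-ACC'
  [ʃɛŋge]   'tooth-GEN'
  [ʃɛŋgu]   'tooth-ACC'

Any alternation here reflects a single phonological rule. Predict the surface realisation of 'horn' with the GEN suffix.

[ringe]

The GEN suffix surfaces as [-ge] and [-ke], depending on the final segment of the stem.
The ACC suffix, which begins with [g], is invariant after every stem; so [g] is not altered by any rule here.
The GEN suffix is therefore /-ke/ underlyingly, with post-nasal voicing: voiceless stops become voiced after a nasal.
After 'horn', which ends in a nasal, the suffix surfaces as [-ge], giving [ringe].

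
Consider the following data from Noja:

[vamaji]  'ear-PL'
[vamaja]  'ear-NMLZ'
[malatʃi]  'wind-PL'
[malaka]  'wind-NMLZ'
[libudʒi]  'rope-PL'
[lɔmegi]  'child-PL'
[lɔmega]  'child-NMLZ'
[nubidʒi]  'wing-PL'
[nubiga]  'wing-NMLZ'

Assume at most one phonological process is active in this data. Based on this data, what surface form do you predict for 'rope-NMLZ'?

In [nubidʒi] and [nubiga] the final segment of 'wing' alternates: [dʒ] ~ [g].
But 'child' keeps [g] in both environments ([lɔmegi], [lɔmega]), so there is no rule changing /g/ to [dʒ] before the PL suffix.
The underlying segment must be /dʒ/; palato-alveolar /tʃ/ and /dʒ/ become [k] and [g] when no front vowel follows, yielding [g] there.
The one attested form of 'rope', [libudʒi], shows underlying /libudʒ/. Applying the same rule when no front vowel follows gives [libuga].

[libuga]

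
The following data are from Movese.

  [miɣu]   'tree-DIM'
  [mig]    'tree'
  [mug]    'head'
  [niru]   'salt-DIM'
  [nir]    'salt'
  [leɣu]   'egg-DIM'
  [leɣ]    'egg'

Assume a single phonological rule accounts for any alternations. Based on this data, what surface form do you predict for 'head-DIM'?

The stem for 'tree' ends in [ɣ] in [miɣu] but [g] in [mig].
But 'egg' keeps [ɣ] in both environments ([leɣu], [leɣ]), so there is no rule changing /ɣ/ to [g] in isolation.
Therefore /g/ is basic and [ɣ] is derived by intervocalic spirantization (voiced stops become fricatives between vowels).
The one attested form of 'head', [mug], shows underlying /mug/. Applying the same rule between vowels gives [muɣu].

[muɣu]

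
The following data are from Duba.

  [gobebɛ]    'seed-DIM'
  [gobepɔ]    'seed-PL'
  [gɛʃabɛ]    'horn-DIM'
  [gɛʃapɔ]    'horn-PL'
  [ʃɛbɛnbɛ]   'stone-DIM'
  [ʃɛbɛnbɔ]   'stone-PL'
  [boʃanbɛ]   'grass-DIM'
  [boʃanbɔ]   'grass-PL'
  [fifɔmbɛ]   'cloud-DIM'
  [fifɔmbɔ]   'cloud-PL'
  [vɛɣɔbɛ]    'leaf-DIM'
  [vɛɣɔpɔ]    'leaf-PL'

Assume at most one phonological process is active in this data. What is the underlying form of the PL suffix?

The PL morpheme has two allomorphs, [-bɔ] and [-pɔ].
The DIM suffix, which begins with [b], is invariant after every stem; so [b] is not altered by any rule here.
The PL suffix is therefore /-pɔ/ underlyingly, with post-nasal voicing: voiceless stops become voiced after a nasal.

/-pɔ/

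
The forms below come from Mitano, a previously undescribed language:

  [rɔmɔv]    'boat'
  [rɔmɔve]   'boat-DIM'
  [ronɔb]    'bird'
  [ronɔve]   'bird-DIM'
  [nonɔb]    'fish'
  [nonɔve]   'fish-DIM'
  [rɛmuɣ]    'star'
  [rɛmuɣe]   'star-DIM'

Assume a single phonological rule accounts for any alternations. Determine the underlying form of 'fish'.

'fish' shows [b] ~ [v] at the end of the stem ([nonɔb] vs [nonɔve]).
If /v/ were underlying and a rule turned it into [b] in isolation, 'boat' would also alternate; but it has [v] in both [rɔmɔv] and [rɔmɔve].
So /b/ is underlying, and a rule of intervocalic spirantization — voiced stops become fricatives between vowels — gives [v].
So 'fish' = /nonɔb/.

/nonɔb/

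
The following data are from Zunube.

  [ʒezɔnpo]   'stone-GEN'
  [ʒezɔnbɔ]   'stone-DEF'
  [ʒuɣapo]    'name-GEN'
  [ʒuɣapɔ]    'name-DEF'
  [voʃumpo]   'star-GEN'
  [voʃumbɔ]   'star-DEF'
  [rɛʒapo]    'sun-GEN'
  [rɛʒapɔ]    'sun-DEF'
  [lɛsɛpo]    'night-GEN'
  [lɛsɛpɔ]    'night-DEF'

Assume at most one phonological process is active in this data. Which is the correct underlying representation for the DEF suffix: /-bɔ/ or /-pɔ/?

The DEF morpheme has two allomorphs, [-bɔ] and [-pɔ].
By contrast the GEN suffix keeps its initial [p] throughout — that segment must be underlying.
The DEF suffix is therefore /-bɔ/ underlyingly, with post-vocalic devoicing: voiced stops become voiceless after a vowel.

/-bɔ/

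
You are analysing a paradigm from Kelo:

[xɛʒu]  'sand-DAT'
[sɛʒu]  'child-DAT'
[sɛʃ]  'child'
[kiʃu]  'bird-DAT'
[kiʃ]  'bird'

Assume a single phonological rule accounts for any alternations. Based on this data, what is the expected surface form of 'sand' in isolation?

[xɛʃ]

The stem for 'child' ends in [ʒ] in [sɛʒu] but [ʃ] in [sɛʃ].
The stem 'bird' ([kiʃu], [kiʃ]) shows [ʃ] unchanged in both environments, so [ʃ] cannot be basic with [ʒ] derived before the DAT suffix.
The underlying segment must be /ʒ/; voiced obstruents become voiceless word-finally, yielding [ʃ] there.
The one attested form of 'sand', [xɛʒu], shows underlying /xɛʒ/. Applying the same rule word-finally gives [xɛʃ].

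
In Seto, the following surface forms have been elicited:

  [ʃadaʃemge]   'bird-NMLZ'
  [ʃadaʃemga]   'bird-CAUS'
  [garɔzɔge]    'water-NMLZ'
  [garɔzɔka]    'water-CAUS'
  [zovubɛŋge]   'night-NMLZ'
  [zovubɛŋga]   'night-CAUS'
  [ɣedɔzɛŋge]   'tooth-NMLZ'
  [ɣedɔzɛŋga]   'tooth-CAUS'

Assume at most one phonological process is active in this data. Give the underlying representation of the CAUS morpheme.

/-ka/

The CAUS morpheme has two allomorphs, [-ga] and [-ka].
By contrast the NMLZ suffix keeps its initial [g] throughout — that segment must be underlying.
The CAUS suffix is therefore /-ka/ underlyingly, with post-nasal voicing: voiceless stops become voiced after a nasal.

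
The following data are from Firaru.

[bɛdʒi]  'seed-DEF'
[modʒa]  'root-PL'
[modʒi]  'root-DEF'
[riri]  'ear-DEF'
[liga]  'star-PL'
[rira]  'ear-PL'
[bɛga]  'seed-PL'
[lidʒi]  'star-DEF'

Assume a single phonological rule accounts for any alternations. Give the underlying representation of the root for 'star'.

The root 'star' surfaces as [liga] and [lidʒi], with a stem-final [g] ~ [dʒ] alternation.
Compare 'root', with invariant [dʒ] in [modʒa] and [modʒi]: an analysis with underlying /dʒ/ and a rule producing [g] before the PL suffix would wrongly predict alternation here too.
So /g/ is underlying, and a rule of palatalization before a front vowel — /g/ becomes palato-alveolar [dʒ] before a front vowel — gives [dʒ].
Hence 'star' is /lig/ underlyingly.

/lig/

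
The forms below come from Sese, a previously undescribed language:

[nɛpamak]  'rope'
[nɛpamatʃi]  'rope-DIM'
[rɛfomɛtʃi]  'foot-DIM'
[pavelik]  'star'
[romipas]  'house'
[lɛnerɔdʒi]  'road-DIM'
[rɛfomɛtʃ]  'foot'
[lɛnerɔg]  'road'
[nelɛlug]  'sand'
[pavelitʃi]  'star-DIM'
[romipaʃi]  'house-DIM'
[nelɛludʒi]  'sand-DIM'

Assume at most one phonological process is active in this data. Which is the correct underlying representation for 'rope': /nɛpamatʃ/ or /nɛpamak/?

The root 'rope' surfaces as [nɛpamak] and [nɛpamatʃi], with a stem-final [k] ~ [tʃ] alternation.
But 'foot' keeps [tʃ] in both environments ([rɛfomɛtʃ], [rɛfomɛtʃi]), so there is no rule changing /tʃ/ to [k] in isolation.
So /k/ is underlying, and a rule of palatalization before a front vowel — /k/, /g/ and /s/ become palato-alveolar [tʃ], [dʒ] and [ʃ] before a front vowel — gives [tʃ].

/nɛpamak/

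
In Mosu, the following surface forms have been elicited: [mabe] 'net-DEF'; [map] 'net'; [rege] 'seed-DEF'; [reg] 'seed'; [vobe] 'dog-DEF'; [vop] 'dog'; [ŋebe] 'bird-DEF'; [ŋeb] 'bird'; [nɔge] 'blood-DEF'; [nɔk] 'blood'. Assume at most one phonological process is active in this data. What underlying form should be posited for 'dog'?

/vop/

The stem for 'dog' ends in [b] in [vobe] but [p] in [vop].
Compare 'bird', with invariant [b] in [ŋebe] and [ŋeb]: an analysis with underlying /b/ and a rule producing [p] in isolation would wrongly predict alternation here too.
The underlying segment must be /p/; voiceless stops become voiced between vowels, yielding [b] there.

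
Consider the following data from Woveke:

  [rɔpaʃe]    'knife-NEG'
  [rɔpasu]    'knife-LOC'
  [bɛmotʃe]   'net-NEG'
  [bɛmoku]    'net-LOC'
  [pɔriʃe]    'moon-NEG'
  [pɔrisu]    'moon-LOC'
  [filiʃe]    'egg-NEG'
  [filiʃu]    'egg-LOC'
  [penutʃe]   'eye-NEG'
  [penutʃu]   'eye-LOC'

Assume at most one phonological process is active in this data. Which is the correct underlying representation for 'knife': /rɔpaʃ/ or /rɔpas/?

The stem for 'knife' ends in [ʃ] in [rɔpaʃe] but [s] in [rɔpasu].
Compare 'egg', with invariant [ʃ] in [filiʃe] and [filiʃu]: an analysis with underlying /ʃ/ and a rule producing [s] before the LOC suffix would wrongly predict alternation here too.
So /s/ is underlying, and a rule of palatalization before a front vowel — /k/ and /s/ become palato-alveolar [tʃ] and [ʃ] before a front vowel — gives [ʃ].

/rɔpas/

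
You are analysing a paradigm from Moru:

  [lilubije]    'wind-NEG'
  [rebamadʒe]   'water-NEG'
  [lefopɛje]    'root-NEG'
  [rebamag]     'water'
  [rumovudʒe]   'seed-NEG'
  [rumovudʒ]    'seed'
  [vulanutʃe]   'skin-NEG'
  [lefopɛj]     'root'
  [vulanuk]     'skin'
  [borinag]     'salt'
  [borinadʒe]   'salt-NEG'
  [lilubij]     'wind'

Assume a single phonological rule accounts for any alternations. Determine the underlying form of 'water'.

In [rebamag] and [rebamadʒe] the final segment of 'water' alternates: [g] ~ [dʒ].
If /dʒ/ were underlying and a rule turned it into [g] in isolation, 'seed' would also alternate; but it has [dʒ] in both [rumovudʒ] and [rumovudʒe].
The underlying segment must be /g/; /k/ and /g/ become palato-alveolar [tʃ] and [dʒ] before a front vowel, yielding [dʒ] there.

/rebamag/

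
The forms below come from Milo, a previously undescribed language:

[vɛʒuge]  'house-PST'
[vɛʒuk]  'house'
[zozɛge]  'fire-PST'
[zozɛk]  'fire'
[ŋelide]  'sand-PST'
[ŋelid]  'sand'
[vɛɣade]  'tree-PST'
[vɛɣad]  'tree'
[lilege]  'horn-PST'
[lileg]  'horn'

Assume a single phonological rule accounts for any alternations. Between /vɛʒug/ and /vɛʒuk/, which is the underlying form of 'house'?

The stem for 'house' ends in [g] in [vɛʒuge] but [k] in [vɛʒuk].
Compare 'horn', with invariant [g] in [lilege] and [lileg]: an analysis with underlying /g/ and a rule producing [k] in isolation would wrongly predict alternation here too.
So /k/ is underlying, and a rule of intervocalic voicing — voiceless stops become voiced between vowels — gives [g].

/vɛʒuk/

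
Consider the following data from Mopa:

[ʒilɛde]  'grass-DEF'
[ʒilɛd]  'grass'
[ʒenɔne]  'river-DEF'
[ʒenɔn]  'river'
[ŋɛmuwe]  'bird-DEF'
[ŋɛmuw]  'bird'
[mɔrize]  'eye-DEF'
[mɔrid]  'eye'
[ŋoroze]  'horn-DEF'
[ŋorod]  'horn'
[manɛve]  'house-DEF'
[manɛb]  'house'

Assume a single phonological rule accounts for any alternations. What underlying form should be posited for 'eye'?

'eye' shows [z] ~ [d] at the end of the stem ([mɔrize] vs [mɔrid]).
But 'grass' keeps [d] in both environments ([ʒilɛde], [ʒilɛd]), so there is no rule changing /d/ to [z] before the DEF suffix.
So /z/ is underlying, and a rule of word-final hardening — voiced fricatives become stops word-finally — gives [d].
The underlying form of 'eye' is therefore /mɔriz/.

/mɔriz/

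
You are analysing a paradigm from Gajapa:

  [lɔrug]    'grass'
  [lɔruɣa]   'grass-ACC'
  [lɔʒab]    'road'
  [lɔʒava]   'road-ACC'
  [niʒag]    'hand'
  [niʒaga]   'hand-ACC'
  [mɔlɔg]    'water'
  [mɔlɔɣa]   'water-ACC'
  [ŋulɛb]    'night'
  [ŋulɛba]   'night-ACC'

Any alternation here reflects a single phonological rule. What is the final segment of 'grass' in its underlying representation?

The root 'grass' surfaces as [lɔrug] and [lɔruɣa], with a stem-final [g] ~ [ɣ] alternation.
If /g/ were underlying and a rule turned it into [ɣ] before the ACC suffix, 'hand' would also alternate; but it has [g] in both [niʒag] and [niʒaga].
Therefore /ɣ/ is basic and [g] is derived by word-final hardening (voiced fricatives become stops word-finally).

/ɣ/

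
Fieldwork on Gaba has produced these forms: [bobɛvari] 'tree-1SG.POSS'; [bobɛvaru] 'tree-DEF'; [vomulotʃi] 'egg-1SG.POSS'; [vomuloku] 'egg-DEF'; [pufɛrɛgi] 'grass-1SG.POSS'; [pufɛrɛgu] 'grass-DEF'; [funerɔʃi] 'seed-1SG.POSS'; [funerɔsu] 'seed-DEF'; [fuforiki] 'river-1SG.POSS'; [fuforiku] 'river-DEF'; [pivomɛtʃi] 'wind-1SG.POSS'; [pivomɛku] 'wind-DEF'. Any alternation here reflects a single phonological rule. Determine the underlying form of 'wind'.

/pivomɛtʃ/

In [pivomɛtʃi] and [pivomɛku] the final segment of 'wind' alternates: [tʃ] ~ [k].
If /k/ were underlying and a rule turned it into [tʃ] before the 1SG.POSS suffix, 'river' would also alternate; but it has [k] in both [fuforiki] and [fuforiku].
So /tʃ/ is underlying, and a rule of depalatalization — palato-alveolar /tʃ/ and /ʃ/ become [k] and [s] when no front vowel follows — gives [k].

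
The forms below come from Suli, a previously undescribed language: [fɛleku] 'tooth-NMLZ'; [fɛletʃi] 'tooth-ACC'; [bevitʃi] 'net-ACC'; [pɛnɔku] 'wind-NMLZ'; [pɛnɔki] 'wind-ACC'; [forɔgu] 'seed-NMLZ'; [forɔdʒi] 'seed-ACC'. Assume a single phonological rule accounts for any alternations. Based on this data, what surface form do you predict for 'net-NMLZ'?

'tooth' shows [k] ~ [tʃ] at the end of the stem ([fɛleku] vs [fɛletʃi]).
If /k/ were underlying and a rule turned it into [tʃ] before the ACC suffix, 'wind' would also alternate; but it has [k] in both [pɛnɔku] and [pɛnɔki].
Therefore /tʃ/ is basic and [k] is derived by depalatalization (palato-alveolar /tʃ/ and /dʒ/ become [k] and [g] when no front vowel follows).
From [bevitʃi] the stem 'net' is /bevitʃ/; when no front vowel follows this yields [beviku].

[beviku]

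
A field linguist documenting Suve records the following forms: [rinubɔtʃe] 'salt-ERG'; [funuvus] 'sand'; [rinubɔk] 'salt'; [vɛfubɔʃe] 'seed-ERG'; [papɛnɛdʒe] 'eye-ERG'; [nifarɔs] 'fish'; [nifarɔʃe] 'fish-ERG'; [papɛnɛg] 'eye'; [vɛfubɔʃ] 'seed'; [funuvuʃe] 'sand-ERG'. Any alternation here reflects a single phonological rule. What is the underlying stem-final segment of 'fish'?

The root 'fish' surfaces as [nifarɔs] and [nifarɔʃe], with a stem-final [s] ~ [ʃ] alternation.
Compare 'seed', with invariant [ʃ] in [vɛfubɔʃ] and [vɛfubɔʃe]: an analysis with underlying /ʃ/ and a rule producing [s] in isolation would wrongly predict alternation here too.
Therefore /s/ is basic and [ʃ] is derived by palatalization before a front vowel (/k/, /g/ and /s/ become palato-alveolar [tʃ], [dʒ] and [ʃ] before a front vowel).

/s/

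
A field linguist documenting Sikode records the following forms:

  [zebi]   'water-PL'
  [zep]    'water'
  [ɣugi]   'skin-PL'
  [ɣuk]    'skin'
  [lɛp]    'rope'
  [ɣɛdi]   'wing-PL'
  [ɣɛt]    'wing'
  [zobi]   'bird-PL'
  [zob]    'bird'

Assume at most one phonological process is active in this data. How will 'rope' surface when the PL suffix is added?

[lɛbi]

The stem for 'water' ends in [b] in [zebi] but [p] in [zep].
But 'bird' keeps [b] in both environments ([zobi], [zob]), so there is no rule changing /b/ to [p] in isolation.
The alternation reflects intervocalic voicing: voiceless stops become voiced between vowels. /p/ is underlying.
From [lɛp] the stem 'rope' is /lɛp/; between vowels this yields [lɛbi].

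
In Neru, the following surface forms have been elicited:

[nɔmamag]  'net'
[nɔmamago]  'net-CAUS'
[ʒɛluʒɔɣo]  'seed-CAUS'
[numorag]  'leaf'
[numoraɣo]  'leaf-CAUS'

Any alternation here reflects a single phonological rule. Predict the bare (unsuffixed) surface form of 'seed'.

The root 'leaf' surfaces as [numoraɣo] and [numorag], with a stem-final [ɣ] ~ [g] alternation.
The stem 'net' ([nɔmamago], [nɔmamag]) shows [g] unchanged in both environments, so [g] cannot be basic with [ɣ] derived before the CAUS suffix.
The alternation reflects word-final hardening: voiced fricatives become stops word-finally. /ɣ/ is underlying.
The one attested form of 'seed', [ʒɛluʒɔɣo], shows underlying /ʒɛluʒɔɣ/. Applying the same rule word-finally gives [ʒɛluʒɔg].

[ʒɛluʒɔg]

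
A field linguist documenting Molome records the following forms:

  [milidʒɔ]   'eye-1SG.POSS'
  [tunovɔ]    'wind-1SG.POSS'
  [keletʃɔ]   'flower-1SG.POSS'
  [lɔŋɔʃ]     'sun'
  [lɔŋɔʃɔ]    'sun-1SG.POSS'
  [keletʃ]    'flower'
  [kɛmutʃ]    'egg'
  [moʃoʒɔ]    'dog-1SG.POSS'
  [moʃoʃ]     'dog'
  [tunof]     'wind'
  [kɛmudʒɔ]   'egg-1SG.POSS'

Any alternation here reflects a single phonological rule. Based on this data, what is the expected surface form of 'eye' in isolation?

'egg' shows [tʃ] ~ [dʒ] at the end of the stem ([kɛmutʃ] vs [kɛmudʒɔ]).
Compare 'flower', with invariant [tʃ] in [keletʃ] and [keletʃɔ]: an analysis with underlying /tʃ/ and a rule producing [dʒ] before the 1SG.POSS suffix would wrongly predict alternation here too.
So /dʒ/ is underlying, and a rule of word-final obstruent devoicing — voiced obstruents become voiceless word-finally — gives [tʃ].
The one attested form of 'eye', [milidʒɔ], shows underlying /milidʒ/. Applying the same rule word-finally gives [militʃ].

[militʃ]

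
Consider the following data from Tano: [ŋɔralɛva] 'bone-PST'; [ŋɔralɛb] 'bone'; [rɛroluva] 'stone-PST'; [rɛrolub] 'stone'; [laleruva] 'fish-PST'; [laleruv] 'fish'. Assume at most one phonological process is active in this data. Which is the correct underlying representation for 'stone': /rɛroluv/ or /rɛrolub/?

/rɛrolub/

The stem for 'stone' ends in [v] in [rɛroluva] but [b] in [rɛrolub].
Compare 'fish', with invariant [v] in [laleruva] and [laleruv]: an analysis with underlying /v/ and a rule producing [b] in isolation would wrongly predict alternation here too.
So /b/ is underlying, and a rule of intervocalic spirantization — voiced stops become fricatives between vowels — gives [v].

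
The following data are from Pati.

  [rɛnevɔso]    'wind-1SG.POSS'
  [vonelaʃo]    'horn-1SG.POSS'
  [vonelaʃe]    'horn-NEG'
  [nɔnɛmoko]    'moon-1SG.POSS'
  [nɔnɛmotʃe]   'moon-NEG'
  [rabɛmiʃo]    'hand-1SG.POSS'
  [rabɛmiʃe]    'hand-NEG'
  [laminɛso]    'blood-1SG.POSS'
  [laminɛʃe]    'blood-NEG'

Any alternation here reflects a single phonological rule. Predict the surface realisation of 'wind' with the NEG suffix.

The stem for 'blood' ends in [s] in [laminɛso] but [ʃ] in [laminɛʃe].
The stem 'hand' ([rabɛmiʃo], [rabɛmiʃe]) shows [ʃ] unchanged in both environments, so [ʃ] cannot be basic with [s] derived before the 1SG.POSS suffix.
So /s/ is underlying, and a rule of palatalization before a front vowel — /k/ and /s/ become palato-alveolar [tʃ] and [ʃ] before a front vowel — gives [ʃ].
From [rɛnevɔso] the stem 'wind' is /rɛnevɔs/; before a front vowel this yields [rɛnevɔʃe].

[rɛnevɔʃe]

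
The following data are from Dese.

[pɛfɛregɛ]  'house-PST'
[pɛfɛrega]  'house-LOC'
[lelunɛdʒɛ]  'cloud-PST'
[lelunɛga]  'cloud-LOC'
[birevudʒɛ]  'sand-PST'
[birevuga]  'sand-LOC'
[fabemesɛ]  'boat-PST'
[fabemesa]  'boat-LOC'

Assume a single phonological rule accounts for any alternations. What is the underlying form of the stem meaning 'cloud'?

The stem for 'cloud' ends in [dʒ] in [lelunɛdʒɛ] but [g] in [lelunɛga].
The stem 'house' ([pɛfɛregɛ], [pɛfɛrega]) shows [g] unchanged in both environments, so [g] cannot be basic with [dʒ] derived before the PST suffix.
So /dʒ/ is underlying, and a rule of depalatalization — palato-alveolar /dʒ/ becomes [g] when no front vowel follows — gives [g].

/lelunɛdʒ/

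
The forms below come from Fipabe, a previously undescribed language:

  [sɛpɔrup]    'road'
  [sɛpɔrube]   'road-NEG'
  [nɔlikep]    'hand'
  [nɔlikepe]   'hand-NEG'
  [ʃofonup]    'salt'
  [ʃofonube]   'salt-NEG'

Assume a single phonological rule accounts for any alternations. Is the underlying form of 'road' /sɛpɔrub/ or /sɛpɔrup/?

In [sɛpɔrup] and [sɛpɔrube] the final segment of 'road' alternates: [p] ~ [b].
The stem 'hand' ([nɔlikep], [nɔlikepe]) shows [p] unchanged in both environments, so [p] cannot be basic with [b] derived before the NEG suffix.
The alternation reflects word-final obstruent devoicing: voiced obstruents become voiceless word-finally. /b/ is underlying.

/sɛpɔrub/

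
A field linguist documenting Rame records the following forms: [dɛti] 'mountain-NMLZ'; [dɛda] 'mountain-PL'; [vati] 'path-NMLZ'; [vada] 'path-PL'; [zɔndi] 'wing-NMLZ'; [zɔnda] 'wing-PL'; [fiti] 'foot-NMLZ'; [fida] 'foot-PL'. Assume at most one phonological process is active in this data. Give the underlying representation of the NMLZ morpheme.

The NMLZ suffix surfaces as [-di] and [-ti], depending on the final segment of the stem.
The PL suffix, which begins with [d], is invariant after every stem; so [d] is not altered by any rule here.
The NMLZ suffix is therefore /-ti/ underlyingly, with post-nasal voicing: voiceless stops become voiced after a nasal.

/-ti/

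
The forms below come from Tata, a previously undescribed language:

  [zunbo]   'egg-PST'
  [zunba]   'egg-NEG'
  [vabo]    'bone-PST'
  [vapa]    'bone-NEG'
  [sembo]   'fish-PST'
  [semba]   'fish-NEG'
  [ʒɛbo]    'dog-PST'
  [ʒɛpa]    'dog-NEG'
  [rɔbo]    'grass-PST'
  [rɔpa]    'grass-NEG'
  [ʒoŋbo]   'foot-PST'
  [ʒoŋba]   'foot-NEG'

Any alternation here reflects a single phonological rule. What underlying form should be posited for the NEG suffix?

The NEG morpheme has two allomorphs, [-ba] and [-pa].
The PST suffix, which begins with [b], is invariant after every stem; so [b] is not altered by any rule here.
The NEG suffix is therefore /-pa/ underlyingly, with post-nasal voicing: voiceless stops become voiced after a nasal.

/-pa/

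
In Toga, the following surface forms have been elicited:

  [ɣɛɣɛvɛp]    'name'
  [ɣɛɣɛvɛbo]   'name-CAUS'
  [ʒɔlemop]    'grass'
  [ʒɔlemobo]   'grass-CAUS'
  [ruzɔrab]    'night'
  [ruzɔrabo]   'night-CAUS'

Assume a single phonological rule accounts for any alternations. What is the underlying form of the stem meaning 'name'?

/ɣɛɣɛvɛp/

'name' shows [p] ~ [b] at the end of the stem ([ɣɛɣɛvɛp] vs [ɣɛɣɛvɛbo]).
But 'night' keeps [b] in both environments ([ruzɔrab], [ruzɔrabo]), so there is no rule changing /b/ to [p] in isolation.
So /p/ is underlying, and a rule of intervocalic voicing — voiceless stops become voiced between vowels — gives [b].
The underlying form of 'name' is therefore /ɣɛɣɛvɛp/.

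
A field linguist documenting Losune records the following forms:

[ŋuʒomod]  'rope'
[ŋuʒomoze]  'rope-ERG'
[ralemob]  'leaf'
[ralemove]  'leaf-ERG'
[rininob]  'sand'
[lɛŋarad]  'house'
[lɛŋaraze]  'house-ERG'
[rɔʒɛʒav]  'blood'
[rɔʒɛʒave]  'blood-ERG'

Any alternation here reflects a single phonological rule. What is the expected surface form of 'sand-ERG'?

In [ralemob] and [ralemove] the final segment of 'leaf' alternates: [b] ~ [v].
But 'blood' keeps [v] in both environments ([rɔʒɛʒav], [rɔʒɛʒave]), so there is no rule changing /v/ to [b] in isolation.
So /b/ is underlying, and a rule of intervocalic spirantization — voiced stops become fricatives between vowels — gives [v].
The one attested form of 'sand', [rininob], shows underlying /rininob/. Applying the same rule between vowels gives [rininove].

[rininove]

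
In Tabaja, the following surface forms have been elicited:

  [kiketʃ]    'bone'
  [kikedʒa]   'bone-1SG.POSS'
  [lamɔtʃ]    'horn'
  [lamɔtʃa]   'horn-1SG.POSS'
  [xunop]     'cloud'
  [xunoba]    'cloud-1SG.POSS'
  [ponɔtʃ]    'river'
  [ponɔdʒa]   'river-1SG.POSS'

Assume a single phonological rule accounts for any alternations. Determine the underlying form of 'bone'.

/kikedʒ/

The root 'bone' surfaces as [kiketʃ] and [kikedʒa], with a stem-final [tʃ] ~ [dʒ] alternation.
If /tʃ/ were underlying and a rule turned it into [dʒ] before the 1SG.POSS suffix, 'horn' would also alternate; but it has [tʃ] in both [lamɔtʃ] and [lamɔtʃa].
The alternation reflects word-final obstruent devoicing: voiced obstruents become voiceless word-finally. /dʒ/ is underlying.
So 'bone' = /kikedʒ/.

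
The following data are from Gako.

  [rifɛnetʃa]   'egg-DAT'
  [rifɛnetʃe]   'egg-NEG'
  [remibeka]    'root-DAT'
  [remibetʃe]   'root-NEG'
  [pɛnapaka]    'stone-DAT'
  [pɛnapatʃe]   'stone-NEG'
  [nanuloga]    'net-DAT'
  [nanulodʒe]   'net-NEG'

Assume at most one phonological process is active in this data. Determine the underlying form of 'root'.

/remibek/

In [remibeka] and [remibetʃe] the final segment of 'root' alternates: [k] ~ [tʃ].
The stem 'egg' ([rifɛnetʃa], [rifɛnetʃe]) shows [tʃ] unchanged in both environments, so [tʃ] cannot be basic with [k] derived before the DAT suffix.
Therefore /k/ is basic and [tʃ] is derived by palatalization before a front vowel (/k/ and /g/ become palato-alveolar [tʃ] and [dʒ] before a front vowel).
Hence 'root' is /remibek/ underlyingly.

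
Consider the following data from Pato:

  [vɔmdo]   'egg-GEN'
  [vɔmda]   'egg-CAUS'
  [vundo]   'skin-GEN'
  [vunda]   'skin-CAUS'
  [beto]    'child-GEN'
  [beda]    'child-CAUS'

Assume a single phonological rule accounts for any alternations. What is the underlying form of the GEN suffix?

/-to/

The GEN suffix surfaces as [-do] and [-to], depending on the final segment of the stem.
The CAUS suffix, which begins with [d], is invariant after every stem; so [d] is not altered by any rule here.
The GEN suffix is therefore /-to/ underlyingly, with post-nasal voicing: voiceless stops become voiced after a nasal.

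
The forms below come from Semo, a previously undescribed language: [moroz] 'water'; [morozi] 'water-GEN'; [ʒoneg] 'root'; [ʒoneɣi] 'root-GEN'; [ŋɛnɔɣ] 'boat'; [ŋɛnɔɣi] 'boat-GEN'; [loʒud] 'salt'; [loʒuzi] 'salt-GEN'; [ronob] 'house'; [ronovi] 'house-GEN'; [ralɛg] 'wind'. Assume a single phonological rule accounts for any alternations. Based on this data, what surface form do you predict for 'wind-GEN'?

'root' shows [g] ~ [ɣ] at the end of the stem ([ʒoneg] vs [ʒoneɣi]).
The stem 'boat' ([ŋɛnɔɣ], [ŋɛnɔɣi]) shows [ɣ] unchanged in both environments, so [ɣ] cannot be basic with [g] derived in isolation.
The alternation reflects intervocalic spirantization: voiced stops become fricatives between vowels. /g/ is underlying.
The one attested form of 'wind', [ralɛg], shows underlying /ralɛg/. Applying the same rule between vowels gives [ralɛɣi].

[ralɛɣi]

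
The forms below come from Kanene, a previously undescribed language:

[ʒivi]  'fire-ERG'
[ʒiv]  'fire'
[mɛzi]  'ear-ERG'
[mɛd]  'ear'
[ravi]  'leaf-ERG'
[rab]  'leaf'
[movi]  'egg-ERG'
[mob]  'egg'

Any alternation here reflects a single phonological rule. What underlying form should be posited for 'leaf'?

The stem for 'leaf' ends in [v] in [ravi] but [b] in [rab].
If /v/ were underlying and a rule turned it into [b] in isolation, 'fire' would also alternate; but it has [v] in both [ʒivi] and [ʒiv].
The underlying segment must be /b/; voiced stops become fricatives between vowels, yielding [v] there.
Hence 'leaf' is /rab/ underlyingly.

/rab/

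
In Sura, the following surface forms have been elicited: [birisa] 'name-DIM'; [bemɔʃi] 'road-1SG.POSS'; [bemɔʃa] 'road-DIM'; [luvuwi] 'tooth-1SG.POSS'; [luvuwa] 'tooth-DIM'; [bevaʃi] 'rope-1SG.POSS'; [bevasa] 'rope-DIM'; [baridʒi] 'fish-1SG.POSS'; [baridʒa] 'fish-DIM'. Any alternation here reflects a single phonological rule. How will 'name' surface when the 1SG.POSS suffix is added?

'rope' shows [ʃ] ~ [s] at the end of the stem ([bevaʃi] vs [bevasa]).
If /ʃ/ were underlying and a rule turned it into [s] before the DIM suffix, 'road' would also alternate; but it has [ʃ] in both [bemɔʃi] and [bemɔʃa].
So /s/ is underlying, and a rule of palatalization before a front vowel — /s/ becomes palato-alveolar [ʃ] before a front vowel — gives [ʃ].
From [birisa] the stem 'name' is /biris/; before a front vowel this yields [biriʃi].

[biriʃi]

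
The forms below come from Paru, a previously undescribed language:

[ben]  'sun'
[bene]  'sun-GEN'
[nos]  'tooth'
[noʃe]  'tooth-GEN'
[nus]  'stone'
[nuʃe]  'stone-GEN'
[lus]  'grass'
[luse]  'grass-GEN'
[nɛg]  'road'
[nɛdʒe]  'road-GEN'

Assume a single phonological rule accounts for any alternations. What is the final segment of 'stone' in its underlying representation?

In [nus] and [nuʃe] the final segment of 'stone' alternates: [s] ~ [ʃ].
If /s/ were underlying and a rule turned it into [ʃ] before the GEN suffix, 'grass' would also alternate; but it has [s] in both [lus] and [luse].
The underlying segment must be /ʃ/; palato-alveolar /dʒ/ and /ʃ/ become [g] and [s] when no front vowel follows, yielding [s] there.

/ʃ/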